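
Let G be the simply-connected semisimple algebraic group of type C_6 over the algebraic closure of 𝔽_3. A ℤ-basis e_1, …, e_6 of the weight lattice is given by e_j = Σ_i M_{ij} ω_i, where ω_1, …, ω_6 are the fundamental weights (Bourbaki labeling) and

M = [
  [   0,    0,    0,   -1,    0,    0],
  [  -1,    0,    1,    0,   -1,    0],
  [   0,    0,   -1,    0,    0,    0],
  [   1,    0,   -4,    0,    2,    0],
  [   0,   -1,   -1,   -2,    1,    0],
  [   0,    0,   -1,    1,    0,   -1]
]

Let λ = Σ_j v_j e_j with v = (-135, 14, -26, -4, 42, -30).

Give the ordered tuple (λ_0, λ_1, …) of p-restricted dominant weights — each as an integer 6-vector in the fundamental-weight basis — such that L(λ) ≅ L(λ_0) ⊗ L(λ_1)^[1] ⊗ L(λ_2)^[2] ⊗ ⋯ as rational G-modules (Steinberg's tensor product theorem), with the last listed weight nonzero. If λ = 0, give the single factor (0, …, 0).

((1, 1, 2, 2, 2, 1), (1, 1, 2, 2, 2, 2), (0, 1, 2, 2, 0, 2), (0, 2, 0, 1, 2, 1))

In the fundamental-weight basis, λ has coordinates c = M·v (v = (-135, 14, -26, -4, 42, -30)):
  c_1 = (0)·(-135) + 0·14 + (0)·(-26) + (-1)·(-4) + 0·42 + (0)·(-30) = 4
  c_2 = (-1)·(-135) + 0·14 + (1)·(-26) + (0)·(-4) + (-1)·(42) + (0)·(-30) = 67
  c_3 = (0)·(-135) + 0·14 + (-1)·(-26) + (0)·(-4) + 0·42 + (0)·(-30) = 26
  c_4 = (1)·(-135) + 0·14 + (-4)·(-26) + (0)·(-4) + 2·42 + (0)·(-30) = 53
  c_5 = (0)·(-135) + (-1)·(14) + (-1)·(-26) + (-2)·(-4) + 1·42 + (0)·(-30) = 62
  c_6 = (0)·(-135) + 0·14 + (-1)·(-26) + (1)·(-4) + 0·42 + (-1)·(-30) = 52
p = 3; digits c_i = Σ_j d_{ij}·3^j, 0 ≤ d_{ij} < 3:
  c_1 = 4 = 1·3^0 + 1·3^1
  c_2 = 67 = 1·3^0 + 1·3^1 + 1·3^2 + 2·3^3
  c_3 = 26 = 2·3^0 + 2·3^1 + 2·3^2
  c_4 = 53 = 2·3^0 + 2·3^1 + 2·3^2 + 1·3^3
  c_5 = 62 = 2·3^0 + 2·3^1 + 0·3^2 + 2·3^3
  c_6 = 52 = 1·3^0 + 2·3^1 + 2·3^2 + 1·3^3
λ_0 = (1, 1, 2, 2, 2, 1)
λ_1 = (1, 1, 2, 2, 2, 2)
λ_2 = (0, 1, 2, 2, 0, 2)
λ_3 = (0, 2, 0, 1, 2, 1)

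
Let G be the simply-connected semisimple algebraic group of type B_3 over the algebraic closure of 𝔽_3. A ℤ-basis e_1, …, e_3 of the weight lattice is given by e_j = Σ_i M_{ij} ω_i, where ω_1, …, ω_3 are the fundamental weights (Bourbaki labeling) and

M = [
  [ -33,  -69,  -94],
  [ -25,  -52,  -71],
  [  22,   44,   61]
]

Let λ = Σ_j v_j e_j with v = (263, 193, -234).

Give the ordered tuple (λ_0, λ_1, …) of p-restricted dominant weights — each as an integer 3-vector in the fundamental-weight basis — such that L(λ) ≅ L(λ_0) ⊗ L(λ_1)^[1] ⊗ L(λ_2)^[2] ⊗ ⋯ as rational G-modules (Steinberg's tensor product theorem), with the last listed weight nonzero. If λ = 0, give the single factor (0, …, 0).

((0, 0, 1), (0, 1, 1))

ω-coordinates c = M·v, v = (263, 193, -234):
  c_1 = -33*263 + -69*193 + -94*-234 = 0
  c_2 = -25*263 + -52*193 + -71*-234 = 3
  c_3 = 22*263 + 44*193 + 61*-234 = 4
Base-3 expansion of each c_i:
  c_1 = 0
  c_2 = 3 = 0·3^0 + 1·3^1
  c_3 = 4 = 1·3^0 + 1·3^1
Factor λ_0 = (0, 0, 1)
Factor λ_1 = (0, 1, 1)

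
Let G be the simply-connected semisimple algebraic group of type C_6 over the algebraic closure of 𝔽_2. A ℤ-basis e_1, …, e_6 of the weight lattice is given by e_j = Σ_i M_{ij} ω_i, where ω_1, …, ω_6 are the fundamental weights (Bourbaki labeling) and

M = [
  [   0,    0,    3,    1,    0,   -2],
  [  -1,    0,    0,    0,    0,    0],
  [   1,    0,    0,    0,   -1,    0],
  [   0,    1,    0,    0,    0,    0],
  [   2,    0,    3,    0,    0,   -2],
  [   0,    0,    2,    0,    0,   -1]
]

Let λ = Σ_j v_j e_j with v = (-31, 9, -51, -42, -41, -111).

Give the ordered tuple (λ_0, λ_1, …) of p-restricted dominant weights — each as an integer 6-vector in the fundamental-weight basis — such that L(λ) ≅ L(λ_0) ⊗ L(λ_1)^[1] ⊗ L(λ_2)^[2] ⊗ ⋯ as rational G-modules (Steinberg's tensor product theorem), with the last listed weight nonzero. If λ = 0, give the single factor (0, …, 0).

((1, 1, 0, 1, 1, 1), (1, 1, 1, 0, 1, 0), (0, 1, 0, 0, 1, 0), (1, 1, 1, 1, 0, 1), (1, 1, 0, 0, 0, 0))

ω-coordinates c = M·v, v = (-31, 9, -51, -42, -41, -111):
  c_1 = (0)·(-31) + 0·9 + (3)·(-51) + (1)·(-42) + (0)·(-41) + (-2)·(-111) = 27
  c_2 = (-1)·(-31) + 0·9 + (0)·(-51) + (0)·(-42) + (0)·(-41) + (0)·(-111) = 31
  c_3 = (1)·(-31) + 0·9 + (0)·(-51) + (0)·(-42) + (-1)·(-41) + (0)·(-111) = 10
  c_4 = (0)·(-31) + 1·9 + (0)·(-51) + (0)·(-42) + (0)·(-41) + (0)·(-111) = 9
  c_5 = (2)·(-31) + 0·9 + (3)·(-51) + (0)·(-42) + (0)·(-41) + (-2)·(-111) = 7
  c_6 = (0)·(-31) + 0·9 + (2)·(-51) + (0)·(-42) + (0)·(-41) + (-1)·(-111) = 9
Base-2 expansion of each c_i:
  c_1 = 27 = 1·2^0 + 1·2^1 + 0·2^2 + 1·2^3 + 1·2^4
  c_2 = 31 = 1·2^0 + 1·2^1 + 1·2^2 + 1·2^3 + 1·2^4
  c_3 = 10 = 0·2^0 + 1·2^1 + 0·2^2 + 1·2^3
  c_4 = 9 = 1·2^0 + 0·2^1 + 0·2^2 + 1·2^3
  c_5 = 7 = 1·2^0 + 1·2^1 + 1·2^2
  c_6 = 9 = 1·2^0 + 0·2^1 + 0·2^2 + 1·2^3
p-restricted factor λ_0 = (1, 1, 0, 1, 1, 1)
p-restricted factor λ_1 = (1, 1, 1, 0, 1, 0)
p-restricted factor λ_2 = (0, 1, 0, 0, 1, 0)
p-restricted factor λ_3 = (1, 1, 1, 1, 0, 1)
p-restricted factor λ_4 = (1, 1, 0, 0, 0, 0)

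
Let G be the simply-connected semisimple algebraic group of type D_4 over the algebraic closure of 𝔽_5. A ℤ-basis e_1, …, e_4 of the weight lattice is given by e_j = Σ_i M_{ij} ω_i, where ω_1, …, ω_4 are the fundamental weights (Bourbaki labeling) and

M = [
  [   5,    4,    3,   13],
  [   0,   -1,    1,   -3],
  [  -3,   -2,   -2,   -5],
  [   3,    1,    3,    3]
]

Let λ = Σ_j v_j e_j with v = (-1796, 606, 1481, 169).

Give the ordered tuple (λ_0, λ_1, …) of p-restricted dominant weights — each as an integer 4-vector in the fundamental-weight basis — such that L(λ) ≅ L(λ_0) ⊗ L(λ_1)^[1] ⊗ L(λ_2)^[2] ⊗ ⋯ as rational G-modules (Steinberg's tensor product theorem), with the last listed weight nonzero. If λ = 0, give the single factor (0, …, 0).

Change of basis e → ω: c = M·v where v = (-1796, 606, 1481, 169):
  c_1 = (5)·(-1796) + (4)·(606) + (3)·(1481) + (13)·(169) = 84
  c_2 = (0)·(-1796) + (-1)·(606) + (1)·(1481) + (-3)·(169) = 368
  c_3 = (-3)·(-1796) + (-2)·(606) + (-2)·(1481) + (-5)·(169) = 369
  c_4 = (3)·(-1796) + (1)·(606) + (3)·(1481) + (3)·(169) = 168
Base-5 expansion of each c_i:
  c_1 = 84 = 4·5^0 + 1·5^1 + 3·5^2
  c_2 = 368 = 3·5^0 + 3·5^1 + 4·5^2 + 2·5^3
  c_3 = 369 = 4·5^0 + 3·5^1 + 4·5^2 + 2·5^3
  c_4 = 168 = 3·5^0 + 3·5^1 + 1·5^2 + 1·5^3
Factor λ_0 = (4, 3, 4, 3)
Factor λ_1 = (1, 3, 3, 3)
Factor λ_2 = (3, 4, 4, 1)
Factor λ_3 = (0, 2, 2, 1)

((4, 3, 4, 3), (1, 3, 3, 3), (3, 4, 4, 1), (0, 2, 2, 1))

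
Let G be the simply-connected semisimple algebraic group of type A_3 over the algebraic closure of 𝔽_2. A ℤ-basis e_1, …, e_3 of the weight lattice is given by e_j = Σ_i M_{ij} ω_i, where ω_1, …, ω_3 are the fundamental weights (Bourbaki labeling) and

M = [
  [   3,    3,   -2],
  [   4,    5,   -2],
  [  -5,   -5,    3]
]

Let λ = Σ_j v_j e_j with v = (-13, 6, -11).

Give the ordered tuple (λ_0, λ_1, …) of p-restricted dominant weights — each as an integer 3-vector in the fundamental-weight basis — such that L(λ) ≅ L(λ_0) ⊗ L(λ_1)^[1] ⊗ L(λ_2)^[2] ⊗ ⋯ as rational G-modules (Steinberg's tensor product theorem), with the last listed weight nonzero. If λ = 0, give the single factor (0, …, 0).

In the fundamental-weight basis, λ has coordinates c = M·v (v = (-13, 6, -11)):
  c_1 = (3)·(-13) + 3·6 + (-2)·(-11) = 1
  c_2 = (4)·(-13) + 5·6 + (-2)·(-11) = 0
  c_3 = (-5)·(-13) + (-5)·(6) + (3)·(-11) = 2
Base-2 expansion of each c_i:
  c_1 = 1 = 1·2^0
  c_2 = 0
  c_3 = 2 = 0·2^0 + 1·2^1
Factor λ_0 = (1, 0, 0)
Factor λ_1 = (0, 0, 1)

((1, 0, 0), (0, 0, 1))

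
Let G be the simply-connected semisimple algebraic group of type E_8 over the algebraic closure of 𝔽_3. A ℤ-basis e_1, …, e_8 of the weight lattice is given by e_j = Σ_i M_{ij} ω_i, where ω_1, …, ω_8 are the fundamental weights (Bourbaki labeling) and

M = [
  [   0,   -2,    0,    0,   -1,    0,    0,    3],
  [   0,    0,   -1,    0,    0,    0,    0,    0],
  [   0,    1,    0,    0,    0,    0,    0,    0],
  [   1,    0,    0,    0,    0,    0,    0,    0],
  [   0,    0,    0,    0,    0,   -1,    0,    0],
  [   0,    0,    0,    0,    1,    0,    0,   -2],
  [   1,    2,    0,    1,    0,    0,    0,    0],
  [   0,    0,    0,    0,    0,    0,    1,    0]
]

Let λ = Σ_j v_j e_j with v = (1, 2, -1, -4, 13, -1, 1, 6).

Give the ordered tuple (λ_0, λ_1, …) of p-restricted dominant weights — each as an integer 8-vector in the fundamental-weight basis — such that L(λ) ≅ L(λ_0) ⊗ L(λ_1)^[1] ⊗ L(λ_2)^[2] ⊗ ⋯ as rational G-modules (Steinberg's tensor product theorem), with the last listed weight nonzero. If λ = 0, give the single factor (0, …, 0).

Change of basis e → ω: c = M·v where v = (1, 2, -1, -4, 13, -1, 1, 6):
  c_1 = 0*1 + -2*2 + 0*-1 + 0*-4 + -1*13 + 0*-1 + 0*1 + 3*6 = 1
  c_2 = 0*1 + 0*2 + -1*-1 + 0*-4 + 0*13 + 0*-1 + 0*1 + 0*6 = 1
  c_3 = 0*1 + 1*2 + 0*-1 + 0*-4 + 0*13 + 0*-1 + 0*1 + 0*6 = 2
  c_4 = 1*1 + 0*2 + 0*-1 + 0*-4 + 0*13 + 0*-1 + 0*1 + 0*6 = 1
  c_5 = 0*1 + 0*2 + 0*-1 + 0*-4 + 0*13 + -1*-1 + 0*1 + 0*6 = 1
  c_6 = 0*1 + 0*2 + 0*-1 + 0*-4 + 1*13 + 0*-1 + 0*1 + -2*6 = 1
  c_7 = 1*1 + 2*2 + 0*-1 + 1*-4 + 0*13 + 0*-1 + 0*1 + 0*6 = 1
  c_8 = 0*1 + 0*2 + 0*-1 + 0*-4 + 0*13 + 0*-1 + 1*1 + 0*6 = 1
p = 3; digits c_i = Σ_j d_{ij}·3^j, 0 ≤ d_{ij} < 3:
  c_1 = 1 = 1·3^0
  c_2 = 1 = 1·3^0
  c_3 = 2 = 2·3^0
  c_4 = 1 = 1·3^0
  c_5 = 1 = 1·3^0
  c_6 = 1 = 1·3^0
  c_7 = 1 = 1·3^0
  c_8 = 1 = 1·3^0
p-restricted factor λ_0 = (1, 1, 2, 1, 1, 1, 1, 1)

((1, 1, 2, 1, 1, 1, 1, 1),)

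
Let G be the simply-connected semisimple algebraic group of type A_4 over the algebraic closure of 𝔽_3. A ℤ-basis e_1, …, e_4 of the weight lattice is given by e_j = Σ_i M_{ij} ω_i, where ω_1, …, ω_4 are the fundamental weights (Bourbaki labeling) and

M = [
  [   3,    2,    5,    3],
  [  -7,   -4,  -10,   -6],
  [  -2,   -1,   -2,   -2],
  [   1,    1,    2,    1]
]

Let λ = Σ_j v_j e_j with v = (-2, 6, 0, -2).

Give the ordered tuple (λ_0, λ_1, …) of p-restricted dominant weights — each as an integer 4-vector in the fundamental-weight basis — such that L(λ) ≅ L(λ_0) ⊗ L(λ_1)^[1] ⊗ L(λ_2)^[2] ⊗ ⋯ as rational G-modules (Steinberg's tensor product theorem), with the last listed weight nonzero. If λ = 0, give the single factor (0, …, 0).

((0, 2, 2, 2),)

Change of basis e → ω: c = M·v where v = (-2, 6, 0, -2):
  c_1 = 3*-2 + 2*6 + 5*0 + 3*-2 = 0
  c_2 = -7*-2 + -4*6 + -10*0 + -6*-2 = 2
  c_3 = -2*-2 + -1*6 + -2*0 + -2*-2 = 2
  c_4 = 1*-2 + 1*6 + 2*0 + 1*-2 = 2
Writing each c_i in base p = 3:
  c_1 = 0
  c_2 = 2 = 2·3^0
  c_3 = 2 = 2·3^0
  c_4 = 2 = 2·3^0
p-restricted factor λ_0 = (0, 2, 2, 2)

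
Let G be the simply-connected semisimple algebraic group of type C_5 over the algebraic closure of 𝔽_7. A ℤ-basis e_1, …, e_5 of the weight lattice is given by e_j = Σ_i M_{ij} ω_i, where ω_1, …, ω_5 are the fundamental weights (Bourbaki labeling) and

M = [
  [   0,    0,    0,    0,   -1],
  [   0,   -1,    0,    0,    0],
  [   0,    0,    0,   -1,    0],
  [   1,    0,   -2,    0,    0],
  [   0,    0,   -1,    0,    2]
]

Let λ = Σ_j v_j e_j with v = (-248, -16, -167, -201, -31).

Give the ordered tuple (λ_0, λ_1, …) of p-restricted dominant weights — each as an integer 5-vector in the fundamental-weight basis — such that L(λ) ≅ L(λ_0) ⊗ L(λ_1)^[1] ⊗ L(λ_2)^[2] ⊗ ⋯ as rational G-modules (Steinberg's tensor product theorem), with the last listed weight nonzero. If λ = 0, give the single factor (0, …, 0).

((3, 2, 5, 2, 0), (4, 2, 0, 5, 1), (0, 0, 4, 1, 2))

In the fundamental-weight basis, λ has coordinates c = M·v (v = (-248, -16, -167, -201, -31)):
  c_1 = 0*-248 + 0*-16 + 0*-167 + 0*-201 + -1*-31 = 31
  c_2 = 0*-248 + -1*-16 + 0*-167 + 0*-201 + 0*-31 = 16
  c_3 = 0*-248 + 0*-16 + 0*-167 + -1*-201 + 0*-31 = 201
  c_4 = 1*-248 + 0*-16 + -2*-167 + 0*-201 + 0*-31 = 86
  c_5 = 0*-248 + 0*-16 + -1*-167 + 0*-201 + 2*-31 = 105
Expand coordinatewise in base 7:
  c_1 = 31 = 3·7^0 + 4·7^1
  c_2 = 16 = 2·7^0 + 2·7^1
  c_3 = 201 = 5·7^0 + 0·7^1 + 4·7^2
  c_4 = 86 = 2·7^0 + 5·7^1 + 1·7^2
  c_5 = 105 = 0·7^0 + 1·7^1 + 2·7^2
Factor λ_0 = (3, 2, 5, 2, 0)
Factor λ_1 = (4, 2, 0, 5, 1)
Factor λ_2 = (0, 0, 4, 1, 2)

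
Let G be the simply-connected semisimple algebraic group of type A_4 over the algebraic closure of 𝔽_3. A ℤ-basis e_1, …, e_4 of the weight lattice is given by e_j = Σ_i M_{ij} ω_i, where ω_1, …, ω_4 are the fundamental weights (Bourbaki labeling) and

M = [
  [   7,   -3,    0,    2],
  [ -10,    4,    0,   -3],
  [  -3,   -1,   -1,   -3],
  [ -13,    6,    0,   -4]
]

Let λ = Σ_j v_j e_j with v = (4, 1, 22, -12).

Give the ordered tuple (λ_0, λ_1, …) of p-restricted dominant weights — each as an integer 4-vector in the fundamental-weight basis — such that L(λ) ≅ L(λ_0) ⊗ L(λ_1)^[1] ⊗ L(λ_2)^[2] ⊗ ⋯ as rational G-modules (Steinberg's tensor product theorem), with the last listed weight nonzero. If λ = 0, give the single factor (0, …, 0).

((1, 0, 1, 2),)

In the fundamental-weight basis, λ has coordinates c = M·v (v = (4, 1, 22, -12)):
  c_1 = 7*4 + -3*1 + 0*22 + 2*-12 = 1
  c_2 = -10*4 + 4*1 + 0*22 + -3*-12 = 0
  c_3 = -3*4 + -1*1 + -1*22 + -3*-12 = 1
  c_4 = -13*4 + 6*1 + 0*22 + -4*-12 = 2
Expand coordinatewise in base 3:
  c_1 = 1 = 1·3^0
  c_2 = 0
  c_3 = 1 = 1·3^0
  c_4 = 2 = 2·3^0
λ_0 = (1, 0, 1, 2)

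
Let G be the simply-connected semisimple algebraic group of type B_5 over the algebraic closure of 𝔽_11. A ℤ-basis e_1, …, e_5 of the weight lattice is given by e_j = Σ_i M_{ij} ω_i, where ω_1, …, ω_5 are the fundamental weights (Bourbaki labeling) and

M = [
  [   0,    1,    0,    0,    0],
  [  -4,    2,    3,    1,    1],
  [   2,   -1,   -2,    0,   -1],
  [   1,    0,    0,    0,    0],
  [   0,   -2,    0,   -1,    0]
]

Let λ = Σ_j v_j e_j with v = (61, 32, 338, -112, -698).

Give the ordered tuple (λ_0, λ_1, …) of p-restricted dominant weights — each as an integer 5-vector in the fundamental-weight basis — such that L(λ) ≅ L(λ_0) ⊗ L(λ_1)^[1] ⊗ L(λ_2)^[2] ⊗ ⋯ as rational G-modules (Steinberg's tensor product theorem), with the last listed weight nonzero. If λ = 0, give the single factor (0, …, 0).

Change of basis e → ω: c = M·v where v = (61, 32, 338, -112, -698):
  c_1 = 0·61 + 1·32 + 0·338 + (0)·(-112) + (0)·(-698) = 32
  c_2 = (-4)·(61) + 2·32 + 3·338 + (1)·(-112) + (1)·(-698) = 24
  c_3 = 2·61 + (-1)·(32) + (-2)·(338) + (0)·(-112) + (-1)·(-698) = 112
  c_4 = 1·61 + 0·32 + 0·338 + (0)·(-112) + (0)·(-698) = 61
  c_5 = 0·61 + (-2)·(32) + 0·338 + (-1)·(-112) + (0)·(-698) = 48
Expand coordinatewise in base 11:
  c_1 = 32 = 10·11^0 + 2·11^1
  c_2 = 24 = 2·11^0 + 2·11^1
  c_3 = 112 = 2·11^0 + 10·11^1
  c_4 = 61 = 6·11^0 + 5·11^1
  c_5 = 48 = 4·11^0 + 4·11^1
Factor λ_0 = (10, 2, 2, 6, 4)
Factor λ_1 = (2, 2, 10, 5, 4)

((10, 2, 2, 6, 4), (2, 2, 10, 5, 4))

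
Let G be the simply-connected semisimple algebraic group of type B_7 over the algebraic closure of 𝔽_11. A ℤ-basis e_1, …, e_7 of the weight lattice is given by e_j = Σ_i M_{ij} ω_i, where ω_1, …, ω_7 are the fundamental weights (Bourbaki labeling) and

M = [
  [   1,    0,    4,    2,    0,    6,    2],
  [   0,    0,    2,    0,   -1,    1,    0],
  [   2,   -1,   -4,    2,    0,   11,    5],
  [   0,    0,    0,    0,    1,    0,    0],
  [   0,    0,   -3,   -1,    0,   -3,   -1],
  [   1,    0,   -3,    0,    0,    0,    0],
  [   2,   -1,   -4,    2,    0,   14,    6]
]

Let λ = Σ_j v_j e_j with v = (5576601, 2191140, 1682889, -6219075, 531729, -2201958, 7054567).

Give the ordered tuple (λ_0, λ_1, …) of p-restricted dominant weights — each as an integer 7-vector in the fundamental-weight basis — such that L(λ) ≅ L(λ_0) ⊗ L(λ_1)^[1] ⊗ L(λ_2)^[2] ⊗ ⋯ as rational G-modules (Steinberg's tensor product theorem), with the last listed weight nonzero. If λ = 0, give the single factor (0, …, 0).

((0, 9, 8, 0, 5, 0, 0), (1, 9, 3, 5, 6, 1, 6), (6, 9, 9, 5, 2, 7, 10), (4, 1, 6, 3, 3, 0, 2), (8, 10, 2, 3, 5, 3, 0), (4, 3, 5, 3, 4, 3, 8))

Converting to the ω-basis (c_i = row i of M dotted with v = (5576601, 2191140, 1682889, -6219075, 531729, -2201958, 7054567)):
  c_1 = 1*5576601 + 0*2191140 + 4*1682889 + 2*-6219075 + 0*531729 + 6*-2201958 + 2*7054567 = 767393
  c_2 = 0*5576601 + 0*2191140 + 2*1682889 + 0*-6219075 + -1*531729 + 1*-2201958 + 0*7054567 = 632091
  c_3 = 2*5576601 + -1*2191140 + -4*1682889 + 2*-6219075 + 0*531729 + 11*-2201958 + 5*7054567 = 843653
  c_4 = 0*5576601 + 0*2191140 + 0*1682889 + 0*-6219075 + 1*531729 + 0*-2201958 + 0*7054567 = 531729
  c_5 = 0*5576601 + 0*2191140 + -3*1682889 + -1*-6219075 + 0*531729 + -3*-2201958 + -1*7054567 = 721715
  c_6 = 1*5576601 + 0*2191140 + -3*1682889 + 0*-6219075 + 0*531729 + 0*-2201958 + 0*7054567 = 527934
  c_7 = 2*5576601 + -1*2191140 + -4*1682889 + 2*-6219075 + 0*531729 + 14*-2201958 + 6*7054567 = 1292346
Base-11 expansion of each c_i:
  c_1 = 767393 = 0·11^0 + 1·11^1 + 6·11^2 + 4·11^3 + 8·11^4 + 4·11^5
  c_2 = 632091 = 9·11^0 + 9·11^1 + 9·11^2 + 1·11^3 + 10·11^4 + 3·11^5
  c_3 = 843653 = 8·11^0 + 3·11^1 + 9·11^2 + 6·11^3 + 2·11^4 + 5·11^5
  c_4 = 531729 = 0·11^0 + 5·11^1 + 5·11^2 + 3·11^3 + 3·11^4 + 3·11^5
  c_5 = 721715 = 5·11^0 + 6·11^1 + 2·11^2 + 3·11^3 + 5·11^4 + 4·11^5
  c_6 = 527934 = 0·11^0 + 1·11^1 + 7·11^2 + 0·11^3 + 3·11^4 + 3·11^5
  c_7 = 1292346 = 0·11^0 + 6·11^1 + 10·11^2 + 2·11^3 + 0·11^4 + 8·11^5
λ_0 = (0, 9, 8, 0, 5, 0, 0)
λ_1 = (1, 9, 3, 5, 6, 1, 6)
λ_2 = (6, 9, 9, 5, 2, 7, 10)
λ_3 = (4, 1, 6, 3, 3, 0, 2)
λ_4 = (8, 10, 2, 3, 5, 3, 0)
λ_5 = (4, 3, 5, 3, 4, 3, 8)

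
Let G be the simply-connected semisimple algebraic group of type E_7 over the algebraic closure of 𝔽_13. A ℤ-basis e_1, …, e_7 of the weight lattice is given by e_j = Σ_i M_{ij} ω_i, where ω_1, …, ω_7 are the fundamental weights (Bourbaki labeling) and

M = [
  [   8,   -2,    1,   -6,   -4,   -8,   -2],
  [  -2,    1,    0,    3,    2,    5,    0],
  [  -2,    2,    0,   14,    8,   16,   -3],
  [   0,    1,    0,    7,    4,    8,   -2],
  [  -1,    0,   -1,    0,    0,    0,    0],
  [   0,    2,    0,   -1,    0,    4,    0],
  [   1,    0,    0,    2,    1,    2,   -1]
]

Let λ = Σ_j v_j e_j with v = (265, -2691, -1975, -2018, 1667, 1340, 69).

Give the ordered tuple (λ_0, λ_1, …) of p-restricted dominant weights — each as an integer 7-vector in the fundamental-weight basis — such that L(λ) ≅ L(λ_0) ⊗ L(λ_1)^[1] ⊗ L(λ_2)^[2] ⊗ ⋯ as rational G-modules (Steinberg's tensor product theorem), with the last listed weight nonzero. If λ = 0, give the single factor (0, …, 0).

In the fundamental-weight basis, λ has coordinates c = M·v (v = (265, -2691, -1975, -2018, 1667, 1340, 69)):
  c_1 = 8*265 + -2*-2691 + 1*-1975 + -6*-2018 + -4*1667 + -8*1340 + -2*69 = 109
  c_2 = -2*265 + 1*-2691 + 0*-1975 + 3*-2018 + 2*1667 + 5*1340 + 0*69 = 759
  c_3 = -2*265 + 2*-2691 + 0*-1975 + 14*-2018 + 8*1667 + 16*1340 + -3*69 = 405
  c_4 = 0*265 + 1*-2691 + 0*-1975 + 7*-2018 + 4*1667 + 8*1340 + -2*69 = 433
  c_5 = -1*265 + 0*-2691 + -1*-1975 + 0*-2018 + 0*1667 + 0*1340 + 0*69 = 1710
  c_6 = 0*265 + 2*-2691 + 0*-1975 + -1*-2018 + 0*1667 + 4*1340 + 0*69 = 1996
  c_7 = 1*265 + 0*-2691 + 0*-1975 + 2*-2018 + 1*1667 + 2*1340 + -1*69 = 507
Expand coordinatewise in base 13:
  c_1 = 109 = 5·13^0 + 8·13^1
  c_2 = 759 = 5·13^0 + 6·13^1 + 4·13^2
  c_3 = 405 = 2·13^0 + 5·13^1 + 2·13^2
  c_4 = 433 = 4·13^0 + 7·13^1 + 2·13^2
  c_5 = 1710 = 7·13^0 + 1·13^1 + 10·13^2
  c_6 = 1996 = 7·13^0 + 10·13^1 + 11·13^2
  c_7 = 507 = 0·13^0 + 0·13^1 + 3·13^2
p-restricted factor λ_0 = (5, 5, 2, 4, 7, 7, 0)
p-restricted factor λ_1 = (8, 6, 5, 7, 1, 10, 0)
p-restricted factor λ_2 = (0, 4, 2, 2, 10, 11, 3)

((5, 5, 2, 4, 7, 7, 0), (8, 6, 5, 7, 1, 10, 0), (0, 4, 2, 2, 10, 11, 3))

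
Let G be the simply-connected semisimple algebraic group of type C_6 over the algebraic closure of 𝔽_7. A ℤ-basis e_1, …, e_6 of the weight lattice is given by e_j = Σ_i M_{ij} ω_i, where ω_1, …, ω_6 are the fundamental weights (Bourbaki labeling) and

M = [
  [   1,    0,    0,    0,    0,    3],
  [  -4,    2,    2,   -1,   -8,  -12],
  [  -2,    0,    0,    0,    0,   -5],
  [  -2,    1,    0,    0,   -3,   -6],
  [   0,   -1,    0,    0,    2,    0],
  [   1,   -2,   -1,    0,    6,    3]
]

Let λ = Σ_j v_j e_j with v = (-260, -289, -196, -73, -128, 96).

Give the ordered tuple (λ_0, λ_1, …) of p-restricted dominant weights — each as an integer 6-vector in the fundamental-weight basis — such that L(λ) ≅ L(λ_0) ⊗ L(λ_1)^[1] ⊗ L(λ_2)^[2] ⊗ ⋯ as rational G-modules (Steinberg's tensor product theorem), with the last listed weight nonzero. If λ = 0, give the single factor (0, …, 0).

Converting to the ω-basis (c_i = row i of M dotted with v = (-260, -289, -196, -73, -128, 96)):
  c_1 = 1*-260 + 0*-289 + 0*-196 + 0*-73 + 0*-128 + 3*96 = 28
  c_2 = -4*-260 + 2*-289 + 2*-196 + -1*-73 + -8*-128 + -12*96 = 15
  c_3 = -2*-260 + 0*-289 + 0*-196 + 0*-73 + 0*-128 + -5*96 = 40
  c_4 = -2*-260 + 1*-289 + 0*-196 + 0*-73 + -3*-128 + -6*96 = 39
  c_5 = 0*-260 + -1*-289 + 0*-196 + 0*-73 + 2*-128 + 0*96 = 33
  c_6 = 1*-260 + -2*-289 + -1*-196 + 0*-73 + 6*-128 + 3*96 = 34
p = 7; digits c_i = Σ_j d_{ij}·7^j, 0 ≤ d_{ij} < 7:
  c_1 = 28 = 0·7^0 + 4·7^1
  c_2 = 15 = 1·7^0 + 2·7^1
  c_3 = 40 = 5·7^0 + 5·7^1
  c_4 = 39 = 4·7^0 + 5·7^1
  c_5 = 33 = 5·7^0 + 4·7^1
  c_6 = 34 = 6·7^0 + 4·7^1
Factor λ_0 = (0, 1, 5, 4, 5, 6)
Factor λ_1 = (4, 2, 5, 5, 4, 4)

((0, 1, 5, 4, 5, 6), (4, 2, 5, 5, 4, 4))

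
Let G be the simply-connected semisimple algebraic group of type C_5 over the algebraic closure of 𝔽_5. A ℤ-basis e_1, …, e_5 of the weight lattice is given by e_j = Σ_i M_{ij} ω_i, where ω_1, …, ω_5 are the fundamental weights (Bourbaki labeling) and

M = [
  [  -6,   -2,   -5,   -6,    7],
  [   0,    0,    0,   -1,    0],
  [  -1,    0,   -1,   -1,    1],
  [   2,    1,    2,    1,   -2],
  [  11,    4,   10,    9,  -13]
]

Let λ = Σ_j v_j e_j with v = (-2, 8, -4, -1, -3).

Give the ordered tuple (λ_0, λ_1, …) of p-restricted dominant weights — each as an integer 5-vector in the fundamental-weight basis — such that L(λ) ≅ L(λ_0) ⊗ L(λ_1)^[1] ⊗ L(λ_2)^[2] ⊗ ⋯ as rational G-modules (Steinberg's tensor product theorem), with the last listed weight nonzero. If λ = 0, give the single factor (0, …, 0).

((1, 1, 4, 1, 0),)

Converting to the ω-basis (c_i = row i of M dotted with v = (-2, 8, -4, -1, -3)):
  c_1 = -6*-2 + -2*8 + -5*-4 + -6*-1 + 7*-3 = 1
  c_2 = 0*-2 + 0*8 + 0*-4 + -1*-1 + 0*-3 = 1
  c_3 = -1*-2 + 0*8 + -1*-4 + -1*-1 + 1*-3 = 4
  c_4 = 2*-2 + 1*8 + 2*-4 + 1*-1 + -2*-3 = 1
  c_5 = 11*-2 + 4*8 + 10*-4 + 9*-1 + -13*-3 = 0
Base-5 expansion of each c_i:
  c_1 = 1 = 1·5^0
  c_2 = 1 = 1·5^0
  c_3 = 4 = 4·5^0
  c_4 = 1 = 1·5^0
  c_5 = 0
p-restricted factor λ_0 = (1, 1, 4, 1, 0)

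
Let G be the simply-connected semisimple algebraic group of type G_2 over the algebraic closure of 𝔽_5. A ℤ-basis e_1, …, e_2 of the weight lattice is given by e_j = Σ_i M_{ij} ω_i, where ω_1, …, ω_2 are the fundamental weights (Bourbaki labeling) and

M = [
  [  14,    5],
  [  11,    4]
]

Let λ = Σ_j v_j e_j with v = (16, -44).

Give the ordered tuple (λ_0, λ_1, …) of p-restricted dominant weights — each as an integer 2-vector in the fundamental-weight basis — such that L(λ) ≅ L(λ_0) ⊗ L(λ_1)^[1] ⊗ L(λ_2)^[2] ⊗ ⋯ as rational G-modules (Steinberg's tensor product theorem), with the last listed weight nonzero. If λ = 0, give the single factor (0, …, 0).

((4, 0),)

ω-coordinates c = M·v, v = (16, -44):
  c_1 = (14)·(16) + (5)·(-44) = 4
  c_2 = (11)·(16) + (4)·(-44) = 0
p = 5; digits c_i = Σ_j d_{ij}·5^j, 0 ≤ d_{ij} < 5:
  c_1 = 4 = 4·5^0
  c_2 = 0
Factor λ_0 = (4, 0)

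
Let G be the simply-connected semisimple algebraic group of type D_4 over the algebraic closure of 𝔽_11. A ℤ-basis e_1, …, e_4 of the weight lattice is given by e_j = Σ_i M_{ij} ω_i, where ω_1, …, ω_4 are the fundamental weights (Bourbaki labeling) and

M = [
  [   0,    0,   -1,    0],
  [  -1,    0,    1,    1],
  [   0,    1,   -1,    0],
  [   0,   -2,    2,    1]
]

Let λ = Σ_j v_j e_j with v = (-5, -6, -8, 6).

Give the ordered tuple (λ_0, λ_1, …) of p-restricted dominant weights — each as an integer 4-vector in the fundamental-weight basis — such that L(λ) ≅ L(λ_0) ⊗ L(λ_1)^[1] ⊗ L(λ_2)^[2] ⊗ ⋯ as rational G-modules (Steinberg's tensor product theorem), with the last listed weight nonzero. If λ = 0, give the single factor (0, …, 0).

ω-coordinates c = M·v, v = (-5, -6, -8, 6):
  c_1 = (0)·(-5) + (0)·(-6) + (-1)·(-8) + (0)·(6) = 8
  c_2 = (-1)·(-5) + (0)·(-6) + (1)·(-8) + (1)·(6) = 3
  c_3 = (0)·(-5) + (1)·(-6) + (-1)·(-8) + (0)·(6) = 2
  c_4 = (0)·(-5) + (-2)·(-6) + (2)·(-8) + (1)·(6) = 2
Expand coordinatewise in base 11:
  c_1 = 8 = 8·11^0
  c_2 = 3 = 3·11^0
  c_3 = 2 = 2·11^0
  c_4 = 2 = 2·11^0
Factor λ_0 = (8, 3, 2, 2)

((8, 3, 2, 2),)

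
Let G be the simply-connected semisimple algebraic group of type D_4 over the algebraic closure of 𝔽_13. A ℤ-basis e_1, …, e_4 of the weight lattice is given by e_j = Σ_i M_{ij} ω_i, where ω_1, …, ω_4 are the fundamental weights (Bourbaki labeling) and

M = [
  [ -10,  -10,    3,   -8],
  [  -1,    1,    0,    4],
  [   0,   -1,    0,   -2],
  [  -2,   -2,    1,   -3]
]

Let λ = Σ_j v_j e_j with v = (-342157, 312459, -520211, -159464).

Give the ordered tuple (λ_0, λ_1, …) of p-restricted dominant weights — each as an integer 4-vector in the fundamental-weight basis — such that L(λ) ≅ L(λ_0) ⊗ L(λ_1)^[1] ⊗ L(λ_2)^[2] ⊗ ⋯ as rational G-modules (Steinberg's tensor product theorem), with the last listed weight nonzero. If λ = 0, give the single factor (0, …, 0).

((8, 3, 8, 1), (4, 2, 3, 0), (6, 8, 12, 0), (5, 7, 2, 8))

Converting to the ω-basis (c_i = row i of M dotted with v = (-342157, 312459, -520211, -159464)):
  c_1 = (-10)·(-342157) + (-10)·(312459) + (3)·(-520211) + (-8)·(-159464) = 12059
  c_2 = (-1)·(-342157) + 1·312459 + (0)·(-520211) + (4)·(-159464) = 16760
  c_3 = (0)·(-342157) + (-1)·(312459) + (0)·(-520211) + (-2)·(-159464) = 6469
  c_4 = (-2)·(-342157) + (-2)·(312459) + (1)·(-520211) + (-3)·(-159464) = 17577
Writing each c_i in base p = 13:
  c_1 = 12059 = 8·13^0 + 4·13^1 + 6·13^2 + 5·13^3
  c_2 = 16760 = 3·13^0 + 2·13^1 + 8·13^2 + 7·13^3
  c_3 = 6469 = 8·13^0 + 3·13^1 + 12·13^2 + 2·13^3
  c_4 = 17577 = 1·13^0 + 0·13^1 + 0·13^2 + 8·13^3
λ_0 = (8, 3, 8, 1)
λ_1 = (4, 2, 3, 0)
λ_2 = (6, 8, 12, 0)
λ_3 = (5, 7, 2, 8)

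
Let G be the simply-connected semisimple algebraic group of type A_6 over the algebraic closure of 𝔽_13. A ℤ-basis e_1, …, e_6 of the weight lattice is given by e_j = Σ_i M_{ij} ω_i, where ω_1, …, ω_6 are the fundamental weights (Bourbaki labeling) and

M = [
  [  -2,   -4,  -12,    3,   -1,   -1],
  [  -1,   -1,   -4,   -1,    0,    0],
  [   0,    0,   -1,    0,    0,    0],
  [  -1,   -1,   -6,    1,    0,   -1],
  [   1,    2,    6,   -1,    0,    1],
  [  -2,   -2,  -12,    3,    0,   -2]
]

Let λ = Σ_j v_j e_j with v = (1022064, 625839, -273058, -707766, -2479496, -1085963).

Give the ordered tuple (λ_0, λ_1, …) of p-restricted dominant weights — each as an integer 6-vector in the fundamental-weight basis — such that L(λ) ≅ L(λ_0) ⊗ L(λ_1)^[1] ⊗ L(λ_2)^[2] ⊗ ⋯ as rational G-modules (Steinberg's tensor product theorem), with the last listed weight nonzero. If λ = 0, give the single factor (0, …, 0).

Converting to the ω-basis (c_i = row i of M dotted with v = (1022064, 625839, -273058, -707766, -2479496, -1085963)):
  c_1 = (-2)·(1022064) + (-4)·(625839) + (-12)·(-273058) + (3)·(-707766) + (-1)·(-2479496) + (-1)·(-1085963) = 171373
  c_2 = (-1)·(1022064) + (-1)·(625839) + (-4)·(-273058) + (-1)·(-707766) + (0)·(-2479496) + (0)·(-1085963) = 152095
  c_3 = (0)·(1022064) + (0)·(625839) + (-1)·(-273058) + (0)·(-707766) + (0)·(-2479496) + (0)·(-1085963) = 273058
  c_4 = (-1)·(1022064) + (-1)·(625839) + (-6)·(-273058) + (1)·(-707766) + (0)·(-2479496) + (-1)·(-1085963) = 368642
  c_5 = (1)·(1022064) + (2)·(625839) + (6)·(-273058) + (-1)·(-707766) + (0)·(-2479496) + (1)·(-1085963) = 257197
  c_6 = (-2)·(1022064) + (-2)·(625839) + (-12)·(-273058) + (3)·(-707766) + (0)·(-2479496) + (-2)·(-1085963) = 29518
Writing each c_i in base p = 13:
  c_1 = 171373 = 7·13^0 + 0·13^1 + 0·13^2 + 0·13^3 + 6·13^4
  c_2 = 152095 = 8·13^0 + 12·13^1 + 2·13^2 + 4·13^3 + 5·13^4
  c_3 = 273058 = 6·13^0 + 9·13^1 + 3·13^2 + 7·13^3 + 9·13^4
  c_4 = 368642 = 1·13^0 + 4·13^1 + 10·13^2 + 11·13^3 + 12·13^4
  c_5 = 257197 = 5·13^0 + 11·13^1 + 0·13^2 + 0·13^3 + 9·13^4
  c_6 = 29518 = 8·13^0 + 8·13^1 + 5·13^2 + 0·13^3 + 1·13^4
Factor λ_0 = (7, 8, 6, 1, 5, 8)
Factor λ_1 = (0, 12, 9, 4, 11, 8)
Factor λ_2 = (0, 2, 3, 10, 0, 5)
Factor λ_3 = (0, 4, 7, 11, 0, 0)
Factor λ_4 = (6, 5, 9, 12, 9, 1)

((7, 8, 6, 1, 5, 8), (0, 12, 9, 4, 11, 8), (0, 2, 3, 10, 0, 5), (0, 4, 7, 11, 0, 0), (6, 5, 9, 12, 9, 1))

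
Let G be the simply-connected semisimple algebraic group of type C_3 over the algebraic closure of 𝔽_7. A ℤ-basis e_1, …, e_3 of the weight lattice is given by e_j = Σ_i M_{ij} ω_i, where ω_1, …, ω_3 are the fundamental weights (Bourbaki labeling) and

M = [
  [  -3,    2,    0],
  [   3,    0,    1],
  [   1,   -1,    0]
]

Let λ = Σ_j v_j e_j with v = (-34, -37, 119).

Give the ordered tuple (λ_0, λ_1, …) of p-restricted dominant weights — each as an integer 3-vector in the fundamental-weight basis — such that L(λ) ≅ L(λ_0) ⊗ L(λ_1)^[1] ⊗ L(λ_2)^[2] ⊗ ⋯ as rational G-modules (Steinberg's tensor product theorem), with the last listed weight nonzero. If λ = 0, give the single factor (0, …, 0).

Converting to the ω-basis (c_i = row i of M dotted with v = (-34, -37, 119)):
  c_1 = (-3)·(-34) + (2)·(-37) + 0·119 = 28
  c_2 = (3)·(-34) + (0)·(-37) + 1·119 = 17
  c_3 = (1)·(-34) + (-1)·(-37) + 0·119 = 3
Base-7 expansion of each c_i:
  c_1 = 28 = 0·7^0 + 4·7^1
  c_2 = 17 = 3·7^0 + 2·7^1
  c_3 = 3 = 3·7^0
λ_0 = (0, 3, 3)
λ_1 = (4, 2, 0)

((0, 3, 3), (4, 2, 0))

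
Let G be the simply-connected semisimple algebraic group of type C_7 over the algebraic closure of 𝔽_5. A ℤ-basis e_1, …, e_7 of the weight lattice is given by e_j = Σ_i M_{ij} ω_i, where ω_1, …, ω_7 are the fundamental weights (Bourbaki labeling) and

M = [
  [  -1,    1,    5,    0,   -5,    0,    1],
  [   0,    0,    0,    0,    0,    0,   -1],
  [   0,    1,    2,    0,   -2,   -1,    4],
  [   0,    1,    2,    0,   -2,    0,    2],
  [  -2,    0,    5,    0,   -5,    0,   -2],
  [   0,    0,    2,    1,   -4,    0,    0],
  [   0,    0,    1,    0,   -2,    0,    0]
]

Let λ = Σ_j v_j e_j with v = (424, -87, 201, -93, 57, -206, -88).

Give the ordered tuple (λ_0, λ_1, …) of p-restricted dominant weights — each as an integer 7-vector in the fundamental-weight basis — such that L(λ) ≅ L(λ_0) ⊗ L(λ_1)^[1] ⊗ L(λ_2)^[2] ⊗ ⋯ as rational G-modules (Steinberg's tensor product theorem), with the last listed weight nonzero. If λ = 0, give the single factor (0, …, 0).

((1, 3, 0, 0, 3, 1, 2), (4, 2, 1, 0, 4, 1, 2), (4, 3, 2, 1, 1, 3, 3))

Converting to the ω-basis (c_i = row i of M dotted with v = (424, -87, 201, -93, 57, -206, -88)):
  c_1 = (-1)·(424) + (1)·(-87) + 5·201 + (0)·(-93) + (-5)·(57) + (0)·(-206) + (1)·(-88) = 121
  c_2 = 0·424 + (0)·(-87) + 0·201 + (0)·(-93) + 0·57 + (0)·(-206) + (-1)·(-88) = 88
  c_3 = 0·424 + (1)·(-87) + 2·201 + (0)·(-93) + (-2)·(57) + (-1)·(-206) + (4)·(-88) = 55
  c_4 = 0·424 + (1)·(-87) + 2·201 + (0)·(-93) + (-2)·(57) + (0)·(-206) + (2)·(-88) = 25
  c_5 = (-2)·(424) + (0)·(-87) + 5·201 + (0)·(-93) + (-5)·(57) + (0)·(-206) + (-2)·(-88) = 48
  c_6 = 0·424 + (0)·(-87) + 2·201 + (1)·(-93) + (-4)·(57) + (0)·(-206) + (0)·(-88) = 81
  c_7 = 0·424 + (0)·(-87) + 1·201 + (0)·(-93) + (-2)·(57) + (0)·(-206) + (0)·(-88) = 87
p = 5; digits c_i = Σ_j d_{ij}·5^j, 0 ≤ d_{ij} < 5:
  c_1 = 121 = 1·5^0 + 4·5^1 + 4·5^2
  c_2 = 88 = 3·5^0 + 2·5^1 + 3·5^2
  c_3 = 55 = 0·5^0 + 1·5^1 + 2·5^2
  c_4 = 25 = 0·5^0 + 0·5^1 + 1·5^2
  c_5 = 48 = 3·5^0 + 4·5^1 + 1·5^2
  c_6 = 81 = 1·5^0 + 1·5^1 + 3·5^2
  c_7 = 87 = 2·5^0 + 2·5^1 + 3·5^2
λ_0 = (1, 3, 0, 0, 3, 1, 2)
λ_1 = (4, 2, 1, 0, 4, 1, 2)
λ_2 = (4, 3, 2, 1, 1, 3, 3)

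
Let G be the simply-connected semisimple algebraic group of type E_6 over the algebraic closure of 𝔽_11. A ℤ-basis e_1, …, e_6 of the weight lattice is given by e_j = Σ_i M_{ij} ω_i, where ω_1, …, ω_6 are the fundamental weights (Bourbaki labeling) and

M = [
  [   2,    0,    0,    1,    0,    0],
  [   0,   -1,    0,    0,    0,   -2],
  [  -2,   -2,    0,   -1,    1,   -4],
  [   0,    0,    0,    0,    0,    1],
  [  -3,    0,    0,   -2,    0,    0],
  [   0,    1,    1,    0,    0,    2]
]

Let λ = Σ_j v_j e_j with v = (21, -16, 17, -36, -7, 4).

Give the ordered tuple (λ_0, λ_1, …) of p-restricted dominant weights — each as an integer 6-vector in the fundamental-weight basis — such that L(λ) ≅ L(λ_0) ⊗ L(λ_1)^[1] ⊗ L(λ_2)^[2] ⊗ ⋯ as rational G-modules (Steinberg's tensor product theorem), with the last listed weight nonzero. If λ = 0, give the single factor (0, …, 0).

((6, 8, 3, 4, 9, 9),)

Change of basis e → ω: c = M·v where v = (21, -16, 17, -36, -7, 4):
  c_1 = 2·21 + (0)·(-16) + 0·17 + (1)·(-36) + (0)·(-7) + 0·4 = 6
  c_2 = 0·21 + (-1)·(-16) + 0·17 + (0)·(-36) + (0)·(-7) + (-2)·(4) = 8
  c_3 = (-2)·(21) + (-2)·(-16) + 0·17 + (-1)·(-36) + (1)·(-7) + (-4)·(4) = 3
  c_4 = 0·21 + (0)·(-16) + 0·17 + (0)·(-36) + (0)·(-7) + 1·4 = 4
  c_5 = (-3)·(21) + (0)·(-16) + 0·17 + (-2)·(-36) + (0)·(-7) + 0·4 = 9
  c_6 = 0·21 + (1)·(-16) + 1·17 + (0)·(-36) + (0)·(-7) + 2·4 = 9
Writing each c_i in base p = 11:
  c_1 = 6 = 6·11^0
  c_2 = 8 = 8·11^0
  c_3 = 3 = 3·11^0
  c_4 = 4 = 4·11^0
  c_5 = 9 = 9·11^0
  c_6 = 9 = 9·11^0
λ_0 = (6, 8, 3, 4, 9, 9)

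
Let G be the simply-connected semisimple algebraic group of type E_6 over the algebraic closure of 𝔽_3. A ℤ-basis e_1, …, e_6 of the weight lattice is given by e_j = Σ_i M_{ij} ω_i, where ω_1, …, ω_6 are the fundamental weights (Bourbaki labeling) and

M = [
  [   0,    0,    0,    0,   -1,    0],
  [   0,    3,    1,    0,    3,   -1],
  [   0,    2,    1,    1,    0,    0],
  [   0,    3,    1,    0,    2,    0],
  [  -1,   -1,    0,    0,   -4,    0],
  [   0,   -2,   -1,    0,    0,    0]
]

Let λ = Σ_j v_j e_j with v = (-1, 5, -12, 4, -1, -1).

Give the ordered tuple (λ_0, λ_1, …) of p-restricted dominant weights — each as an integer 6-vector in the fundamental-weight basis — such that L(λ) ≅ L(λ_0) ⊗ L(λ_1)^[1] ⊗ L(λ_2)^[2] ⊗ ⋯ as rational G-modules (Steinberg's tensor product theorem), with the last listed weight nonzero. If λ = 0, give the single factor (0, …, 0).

In the fundamental-weight basis, λ has coordinates c = M·v (v = (-1, 5, -12, 4, -1, -1)):
  c_1 = (0)·(-1) + 0·5 + (0)·(-12) + 0·4 + (-1)·(-1) + (0)·(-1) = 1
  c_2 = (0)·(-1) + 3·5 + (1)·(-12) + 0·4 + (3)·(-1) + (-1)·(-1) = 1
  c_3 = (0)·(-1) + 2·5 + (1)·(-12) + 1·4 + (0)·(-1) + (0)·(-1) = 2
  c_4 = (0)·(-1) + 3·5 + (1)·(-12) + 0·4 + (2)·(-1) + (0)·(-1) = 1
  c_5 = (-1)·(-1) + (-1)·(5) + (0)·(-12) + 0·4 + (-4)·(-1) + (0)·(-1) = 0
  c_6 = (0)·(-1) + (-2)·(5) + (-1)·(-12) + 0·4 + (0)·(-1) + (0)·(-1) = 2
Base-3 expansion of each c_i:
  c_1 = 1 = 1·3^0
  c_2 = 1 = 1·3^0
  c_3 = 2 = 2·3^0
  c_4 = 1 = 1·3^0
  c_5 = 0
  c_6 = 2 = 2·3^0
p-restricted factor λ_0 = (1, 1, 2, 1, 0, 2)

((1, 1, 2, 1, 0, 2),)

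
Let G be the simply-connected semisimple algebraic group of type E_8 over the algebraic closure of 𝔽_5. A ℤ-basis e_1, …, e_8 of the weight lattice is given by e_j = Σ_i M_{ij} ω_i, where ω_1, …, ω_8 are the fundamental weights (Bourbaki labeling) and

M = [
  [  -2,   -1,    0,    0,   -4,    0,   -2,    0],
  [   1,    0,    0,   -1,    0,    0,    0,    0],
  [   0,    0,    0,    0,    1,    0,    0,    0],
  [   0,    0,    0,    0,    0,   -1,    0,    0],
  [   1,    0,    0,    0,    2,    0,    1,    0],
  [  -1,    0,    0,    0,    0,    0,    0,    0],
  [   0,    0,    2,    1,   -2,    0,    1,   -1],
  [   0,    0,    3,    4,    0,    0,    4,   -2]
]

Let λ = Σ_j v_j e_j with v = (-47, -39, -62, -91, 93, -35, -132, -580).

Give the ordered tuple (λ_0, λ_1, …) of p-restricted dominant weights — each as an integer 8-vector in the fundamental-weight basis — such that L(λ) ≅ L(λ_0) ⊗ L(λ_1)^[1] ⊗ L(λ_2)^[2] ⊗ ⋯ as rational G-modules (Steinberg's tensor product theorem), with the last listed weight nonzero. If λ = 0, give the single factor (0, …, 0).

Converting to the ω-basis (c_i = row i of M dotted with v = (-47, -39, -62, -91, 93, -35, -132, -580)):
  c_1 = -2*-47 + -1*-39 + 0*-62 + 0*-91 + -4*93 + 0*-35 + -2*-132 + 0*-580 = 25
  c_2 = 1*-47 + 0*-39 + 0*-62 + -1*-91 + 0*93 + 0*-35 + 0*-132 + 0*-580 = 44
  c_3 = 0*-47 + 0*-39 + 0*-62 + 0*-91 + 1*93 + 0*-35 + 0*-132 + 0*-580 = 93
  c_4 = 0*-47 + 0*-39 + 0*-62 + 0*-91 + 0*93 + -1*-35 + 0*-132 + 0*-580 = 35
  c_5 = 1*-47 + 0*-39 + 0*-62 + 0*-91 + 2*93 + 0*-35 + 1*-132 + 0*-580 = 7
  c_6 = -1*-47 + 0*-39 + 0*-62 + 0*-91 + 0*93 + 0*-35 + 0*-132 + 0*-580 = 47
  c_7 = 0*-47 + 0*-39 + 2*-62 + 1*-91 + -2*93 + 0*-35 + 1*-132 + -1*-580 = 47
  c_8 = 0*-47 + 0*-39 + 3*-62 + 4*-91 + 0*93 + 0*-35 + 4*-132 + -2*-580 = 82
Base-5 expansion of each c_i:
  c_1 = 25 = 0·5^0 + 0·5^1 + 1·5^2
  c_2 = 44 = 4·5^0 + 3·5^1 + 1·5^2
  c_3 = 93 = 3·5^0 + 3·5^1 + 3·5^2
  c_4 = 35 = 0·5^0 + 2·5^1 + 1·5^2
  c_5 = 7 = 2·5^0 + 1·5^1
  c_6 = 47 = 2·5^0 + 4·5^1 + 1·5^2
  c_7 = 47 = 2·5^0 + 4·5^1 + 1·5^2
  c_8 = 82 = 2·5^0 + 1·5^1 + 3·5^2
λ_0 = (0, 4, 3, 0, 2, 2, 2, 2)
λ_1 = (0, 3, 3, 2, 1, 4, 4, 1)
λ_2 = (1, 1, 3, 1, 0, 1, 1, 3)

((0, 4, 3, 0, 2, 2, 2, 2), (0, 3, 3, 2, 1, 4, 4, 1), (1, 1, 3, 1, 0, 1, 1, 3))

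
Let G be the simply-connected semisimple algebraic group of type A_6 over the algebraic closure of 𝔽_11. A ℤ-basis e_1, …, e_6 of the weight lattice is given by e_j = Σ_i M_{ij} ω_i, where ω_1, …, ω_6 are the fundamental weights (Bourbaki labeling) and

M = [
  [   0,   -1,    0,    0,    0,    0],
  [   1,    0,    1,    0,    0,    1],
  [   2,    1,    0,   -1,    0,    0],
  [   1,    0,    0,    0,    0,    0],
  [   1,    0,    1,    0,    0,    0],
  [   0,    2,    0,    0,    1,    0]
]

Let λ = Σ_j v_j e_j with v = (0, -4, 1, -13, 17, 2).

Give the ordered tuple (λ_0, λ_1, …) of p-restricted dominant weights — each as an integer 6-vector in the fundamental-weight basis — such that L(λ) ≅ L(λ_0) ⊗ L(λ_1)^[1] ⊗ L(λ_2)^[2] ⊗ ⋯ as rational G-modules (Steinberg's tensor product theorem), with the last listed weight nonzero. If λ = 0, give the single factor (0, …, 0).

((4, 3, 9, 0, 1, 9),)

In the fundamental-weight basis, λ has coordinates c = M·v (v = (0, -4, 1, -13, 17, 2)):
  c_1 = 0*0 + -1*-4 + 0*1 + 0*-13 + 0*17 + 0*2 = 4
  c_2 = 1*0 + 0*-4 + 1*1 + 0*-13 + 0*17 + 1*2 = 3
  c_3 = 2*0 + 1*-4 + 0*1 + -1*-13 + 0*17 + 0*2 = 9
  c_4 = 1*0 + 0*-4 + 0*1 + 0*-13 + 0*17 + 0*2 = 0
  c_5 = 1*0 + 0*-4 + 1*1 + 0*-13 + 0*17 + 0*2 = 1
  c_6 = 0*0 + 2*-4 + 0*1 + 0*-13 + 1*17 + 0*2 = 9
p = 11; digits c_i = Σ_j d_{ij}·11^j, 0 ≤ d_{ij} < 11:
  c_1 = 4 = 4·11^0
  c_2 = 3 = 3·11^0
  c_3 = 9 = 9·11^0
  c_4 = 0
  c_5 = 1 = 1·11^0
  c_6 = 9 = 9·11^0
Factor λ_0 = (4, 3, 9, 0, 1, 9)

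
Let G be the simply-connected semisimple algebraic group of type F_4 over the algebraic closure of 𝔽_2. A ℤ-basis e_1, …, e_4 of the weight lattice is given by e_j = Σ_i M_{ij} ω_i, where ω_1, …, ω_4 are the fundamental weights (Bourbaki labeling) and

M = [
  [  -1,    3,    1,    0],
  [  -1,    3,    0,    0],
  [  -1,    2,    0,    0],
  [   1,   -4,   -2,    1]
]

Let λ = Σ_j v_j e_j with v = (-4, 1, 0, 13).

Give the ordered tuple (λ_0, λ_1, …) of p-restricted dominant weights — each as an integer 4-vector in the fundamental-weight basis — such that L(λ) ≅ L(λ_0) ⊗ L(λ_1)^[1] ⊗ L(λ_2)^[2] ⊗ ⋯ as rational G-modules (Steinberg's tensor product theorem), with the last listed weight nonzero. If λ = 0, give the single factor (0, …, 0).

((1, 1, 0, 1), (1, 1, 1, 0), (1, 1, 1, 1))

ω-coordinates c = M·v, v = (-4, 1, 0, 13):
  c_1 = (-1)·(-4) + (3)·(1) + (1)·(0) + (0)·(13) = 7
  c_2 = (-1)·(-4) + (3)·(1) + (0)·(0) + (0)·(13) = 7
  c_3 = (-1)·(-4) + (2)·(1) + (0)·(0) + (0)·(13) = 6
  c_4 = (1)·(-4) + (-4)·(1) + (-2)·(0) + (1)·(13) = 5
Writing each c_i in base p = 2:
  c_1 = 7 = 1·2^0 + 1·2^1 + 1·2^2
  c_2 = 7 = 1·2^0 + 1·2^1 + 1·2^2
  c_3 = 6 = 0·2^0 + 1·2^1 + 1·2^2
  c_4 = 5 = 1·2^0 + 0·2^1 + 1·2^2
λ_0 = (1, 1, 0, 1)
λ_1 = (1, 1, 1, 0)
λ_2 = (1, 1, 1, 1)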